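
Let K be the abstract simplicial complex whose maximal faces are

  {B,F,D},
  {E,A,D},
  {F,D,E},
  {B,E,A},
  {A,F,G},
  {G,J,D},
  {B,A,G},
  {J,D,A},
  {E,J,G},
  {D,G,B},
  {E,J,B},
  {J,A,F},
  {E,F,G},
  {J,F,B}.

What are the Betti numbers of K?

Order the vertices as A < B < D < E < F < G < J. Listing each simplex with vertices in this order, K has dimension 2 with simplices:

  0-simplices (7): A, B, D, E, F, G, J
  1-simplices (21): AB, AD, AE, AF, AG, AJ, BD, BE, BF, BG, BJ, DE, DF, DG, DJ, EF, EG, EJ, FG, FJ, GJ
  2-simplices (14): ABE, ABG, ADE, ADJ, AFG, AFJ, BDF, BDG, BEJ, BFJ, DEF, DGJ, EFG, EGJ

so the chain groups are C_0 ≅ Z^7, C_1 ≅ Z^21, C_2 ≅ Z^14.

Boundary ∂_1: C_1 → C_0 is given by ∂[p,q] = [q] − [p]. For instance
  ∂BG = G − B.
The 7×21 boundary matrix has rank 6 and Smith normal form diag(1,1,1,1,1,1).

Boundary ∂_2: C_2 → C_1 maps a triangle to the signed sum of its edges. For instance
  ∂EGJ = GJ − EJ + EG,
  ∂ABG = BG − AG + AB.
The 21×14 boundary matrix has rank 13 and Smith normal form diag(1,1,1,1,1,1,1,1,1,1,1,1,1).

From H_k ≅ ker(∂_k) / im(∂_{k+1}) we obtain:

  H_0: rank C_0 − rank ∂_1 = 7 − 6 = 1, and the invariant factors of ∂_1 are all 1, so H_0 = Z.
  H_1: rank ker ∂_1 − rank ∂_2 = (21 − 6) − 13 = 2, and the invariant factors of ∂_2 are all 1, so H_1 = Z^2.
  H_2: rank ker ∂_2 − rank ∂_3 = (14 − 13) − 0 = 1, and there is no ∂_3, so H_2 = Z.

As a check, the Euler characteristic is 7 − 21 + 14 = 0, which agrees with 1 − 2 + 1 = 0.
(K is a triangulation of the torus T^2.)

Hence the Betti numbers are b_0 = 1, b_1 = 2, b_2 = 1.

b_0 = 1, b_1 = 2, b_2 = 1.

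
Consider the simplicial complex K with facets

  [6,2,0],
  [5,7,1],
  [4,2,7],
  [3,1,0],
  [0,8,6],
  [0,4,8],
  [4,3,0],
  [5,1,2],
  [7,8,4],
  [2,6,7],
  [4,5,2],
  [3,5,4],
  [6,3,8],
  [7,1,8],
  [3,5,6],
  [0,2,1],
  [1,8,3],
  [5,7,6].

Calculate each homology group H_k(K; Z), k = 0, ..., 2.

H_0 ≅ Z,  H_1 ≅ Z × Z/2,  H_2 = 0.

We work with the vertex ordering 0 < 1 < 2 < 3 < 4 < 5 < 6 < 7 < 8. The simplices of K, each written with vertices in increasing order, are:

  0-simplices (9): [0], [1], [2], [3], [4], [5], [6], [7], [8]
  1-simplices (27): (27 of them)
  2-simplices (18): [0,1,2], [0,1,3], [0,2,6], [0,3,4], [0,4,8], [0,6,8], [1,2,5], [1,3,8], [1,5,7], [1,7,8], [2,4,5], [2,4,7], [2,6,7], [3,4,5], [3,5,6], [3,6,8], [4,7,8], [5,6,7]

giving chain groups C_0 ≅ Z^9, C_1 ≅ Z^27, C_2 ≅ Z^18.

The boundary map ∂_1: C_1 → C_0 sends each edge [p,q] (with p < q) to q − p.
As a 9×27 matrix over Z this has rank 8, with invariant factors (1,1,1,1,1,1,1,1).

The boundary map ∂_2: C_2 → C_1 acts by ∂[p,q,r] = [q,r] − [p,r] + [p,q]. For instance
  ∂[3,5,6] = [5,6] − [3,6] + [3,5],
  ∂[3,6,8] = [6,8] − [3,8] + [3,6].
The resulting 27×18 matrix has rank 18, and its Smith normal form has invariant factors (1,1,1,1,1,1,1,1,1,1,1,1,1,1,1,1,1,2).

Now H_k = ker ∂_k / im ∂_{k+1}, so:

  H_0: rank C_0 − rank ∂_1 = 9 − 8 = 1, and the invariant factors of ∂_1 are all 1, so H_0 ≅ Z.
  H_1: rank ker ∂_1 − rank ∂_2 = (27 − 8) − 18 = 1, and ∂_2 has invariant factor 2 > 1, so H_1 ≅ Z × Z/2.
  H_2: rank ker ∂_2 − rank ∂_3 = (18 − 18) − 0 = 0, and there is no ∂_3, so H_2 ≅ 0.

(K is a triangulation of the Klein bottle.)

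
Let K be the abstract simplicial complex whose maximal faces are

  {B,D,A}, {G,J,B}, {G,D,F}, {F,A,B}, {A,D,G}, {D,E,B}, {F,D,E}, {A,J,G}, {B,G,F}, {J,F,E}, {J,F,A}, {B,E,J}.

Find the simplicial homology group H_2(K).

K has 7 vertices, 18 edges, 12 triangles.
rank ∂_2 = 12, rank ∂_3 = 0 ⇒ b_2 = 12 − 12 − 0 = 0. So H_2 = 0.

H_2 = 0.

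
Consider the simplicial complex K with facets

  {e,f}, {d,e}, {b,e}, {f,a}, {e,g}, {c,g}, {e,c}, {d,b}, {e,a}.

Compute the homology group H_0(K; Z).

H_0 = Z.

We work with the vertex ordering a < b < c < d < e < f < g. The simplices of K, each written with vertices in increasing order, are:

  0-simplices (7): a, b, c, d, e, f, g
  1-simplices (9): ae, af, bd, be, ce, cg, de, ef, eg

giving chain groups C_0 ≅ Z^7, C_1 ≅ Z^9.

The boundary map ∂_1: C_1 → C_0 sends each edge [p,q] (with p < q) to q − p.
The resulting 7×9 matrix has rank 6, and its Smith normal form has invariant factors (1,1,1,1,1,1).

Reading off H_k = ker ∂_k / im ∂_{k+1}:

  H_0: rank C_0 − rank ∂_1 = 7 − 6 = 1, and the invariant factors of ∂_1 are all 1, so H_0 ≅ Z.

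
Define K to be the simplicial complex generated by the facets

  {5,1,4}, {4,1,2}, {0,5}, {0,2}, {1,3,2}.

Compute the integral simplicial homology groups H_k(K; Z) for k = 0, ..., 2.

H_0 ≅ Z,  H_1 ≅ Z,  H_2 = 0.

We work with the vertex ordering 0 < 1 < 2 < 3 < 4 < 5. The simplices of K, each written with vertices in increasing order, are:

  0-simplices (6): [0], [1], [2], [3], [4], [5]
  1-simplices (9): [0,2], [0,5], [1,2], [1,3], [1,4], [1,5], [2,3], [2,4], [4,5]
  2-simplices (3): [1,2,3], [1,2,4], [1,4,5]

giving chain groups C_0 ≅ Z^6, C_1 ≅ Z^9, C_2 ≅ Z^3.

∂_1: C_1 → C_0 is given by ∂[p,q] = [q] − [p]. For instance
  ∂[0,5] = [5] − [0].
As a 6×9 matrix over Z this has rank 5, with invariant factors (1,1,1,1,1).

∂_2: C_2 → C_1 sends each 2-simplex [p,q,r] to [q,r] − [p,r] + [p,q]. For instance
  ∂[1,2,4] = [2,4] − [1,4] + [1,2],
  ∂[1,4,5] = [4,5] − [1,5] + [1,4].
The resulting 9×3 matrix has rank 3, and its Smith normal form has invariant factors (1,1,1).

From H_k ≅ ker(∂_k) / im(∂_{k+1}) we obtain:

  H_0: rank C_0 − rank ∂_1 = 6 − 5 = 1, and the invariant factors of ∂_1 are all 1, so H_0 ≅ Z.
  H_1: rank ker ∂_1 − rank ∂_2 = (9 − 5) − 3 = 1, and the invariant factors of ∂_2 are all 1, so H_1 ≅ Z.
  H_2: rank ker ∂_2 − rank ∂_3 = (3 − 3) − 0 = 0, and there is no ∂_3, so H_2 ≅ 0.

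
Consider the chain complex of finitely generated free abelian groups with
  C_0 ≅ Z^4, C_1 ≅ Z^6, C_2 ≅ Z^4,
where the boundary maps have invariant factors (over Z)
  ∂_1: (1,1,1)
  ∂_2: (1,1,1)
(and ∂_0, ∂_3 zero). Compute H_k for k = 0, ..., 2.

H_0 ≅ Z,  H_1 = 0,  H_2 ≅ Z.

H_0: b_0 = 4 − 0 − 3 = 1; torsion from ∂_1 factors > 1: none. So H_0 ≅ Z.
H_1: b_1 = 6 − 3 − 3 = 0; torsion from ∂_2 factors > 1: none. So H_1 ≅ 0.
H_2: b_2 = 4 − 3 − 0 = 1; torsion from ∂_3 factors > 1: none. So H_2 ≅ Z.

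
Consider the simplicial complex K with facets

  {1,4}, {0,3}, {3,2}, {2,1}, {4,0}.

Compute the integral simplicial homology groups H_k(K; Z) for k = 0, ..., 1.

Fix the vertex order 0 < 1 < 2 < 3 < 4 and write every simplex with vertices in increasing order. Then dim K = 1 and the simplices of K are:

  0-simplices (5): [0], [1], [2], [3], [4]
  1-simplices (5): [0,3], [0,4], [1,2], [1,4], [2,3]

giving chain groups C_0 ≅ Z^5, C_1 ≅ Z^5.

The boundary map ∂_1: C_1 → C_0 is given by ∂[p,q] = [q] − [p].
As a 5×5 matrix over Z this has rank 4, with invariant factors (1,1,1,1).

Reading off H_k = ker ∂_k / im ∂_{k+1}:

  H_0: rank C_0 − rank ∂_1 = 5 − 4 = 1, and the invariant factors of ∂_1 are all 1, so H_0 = Z.
  H_1: rank ker ∂_1 − rank ∂_2 = (5 − 4) − 0 = 1, and there is no ∂_2, so H_1 = Z.

As a check, the Euler characteristic is 5 − 5 = 0, which agrees with 1 − 1 = 0.
(K is a triangulation of the circle S^1.)

H_0 = Z,  H_1 = Z.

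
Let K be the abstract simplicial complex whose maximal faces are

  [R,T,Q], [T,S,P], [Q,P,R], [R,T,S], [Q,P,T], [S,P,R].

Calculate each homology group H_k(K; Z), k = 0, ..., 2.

H_0 ≅ Z,  H_1 = 0,  H_2 ≅ Z.

We work with the vertex ordering P < Q < R < S < T. The simplices of K, each written with vertices in increasing order, are:

  0-simplices (5): P, Q, R, S, T
  1-simplices (9): PQ, PR, PS, PT, QR, QT, RS, RT, ST
  2-simplices (6): PQR, PQT, PRS, PST, QRT, RST

giving chain groups C_0 ≅ Z^5, C_1 ≅ Z^9, C_2 ≅ Z^6.

The boundary map ∂_1: C_1 → C_0 sends each edge [p,q] (with p < q) to q − p.
The 5×9 boundary matrix has rank 4 and Smith normal form diag(1,1,1,1).

The boundary map ∂_2: C_2 → C_1 sends each 2-simplex [p,q,r] to [q,r] − [p,r] + [p,q]. For instance
  ∂PRS = RS − PS + PR,
  ∂PQR = QR − PR + PQ.
As a 9×6 matrix over Z this has rank 5, with invariant factors (1,1,1,1,1).

From H_k ≅ ker(∂_k) / im(∂_{k+1}) we obtain:

  H_0: rank C_0 − rank ∂_1 = 5 − 4 = 1, and the invariant factors of ∂_1 are all 1, so H_0 = Z.
  H_1: rank ker ∂_1 − rank ∂_2 = (9 − 4) − 5 = 0, and the invariant factors of ∂_2 are all 1, so H_1 = 0.
  H_2: rank ker ∂_2 − rank ∂_3 = (6 − 5) − 0 = 1, and there is no ∂_3, so H_2 = Z.

As a check, the Euler characteristic is 5 − 9 + 6 = 2, which agrees with 1 − 0 + 1 = 2.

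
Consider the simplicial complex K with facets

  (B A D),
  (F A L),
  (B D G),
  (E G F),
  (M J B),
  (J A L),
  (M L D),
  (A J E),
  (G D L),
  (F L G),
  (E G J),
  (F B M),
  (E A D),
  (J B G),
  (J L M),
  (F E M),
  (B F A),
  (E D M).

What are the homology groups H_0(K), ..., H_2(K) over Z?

Take the total order A < B < D < E < F < G < J < L < M on the vertex set. Then K (dimension 2) consists of the simplices:

  0-simplices (9): A, B, D, E, F, G, J, L, M
  1-simplices (27): AB, AD, AE, AF, AJ, AL, BD, BF, BG, BJ, BM, DE, DG, DL, DM, EF, EG, EJ, EM, FG, FL, FM, GJ, GL, JL, JM, LM
  2-simplices (18): ABD, ABF, ADE, AEJ, AFL, AJL, BDG, BFM, BGJ, BJM, DEM, DGL, DLM, EFG, EFM, EGJ, FGL, JLM

so the chain groups are C_0 ≅ Z^9, C_1 ≅ Z^27, C_2 ≅ Z^18.

Boundary ∂_1: C_1 → C_0 sends each edge [p,q] (with p < q) to q − p.
The 9×27 boundary matrix has rank 8 and Smith normal form diag(1,1,1,1,1,1,1,1).

The boundary map ∂_2: C_2 → C_1 acts by ∂[p,q,r] = [q,r] − [p,r] + [p,q]. For instance
  ∂EFM = FM − EM + EF,
  ∂AFL = FL − AL + AF.
As a 27×18 matrix over Z this has rank 17, with invariant factors (1,1,1,1,1,1,1,1,1,1,1,1,1,1,1,1,1).

Reading off H_k = ker ∂_k / im ∂_{k+1}:

  H_0: rank C_0 − rank ∂_1 = 9 − 8 = 1, and the invariant factors of ∂_1 are all 1, so H_0 = Z.
  H_1: rank ker ∂_1 − rank ∂_2 = (27 − 8) − 17 = 2, and the invariant factors of ∂_2 are all 1, so H_1 = Z^2.
  H_2: rank ker ∂_2 − rank ∂_3 = (18 − 17) − 0 = 1, and there is no ∂_3, so H_2 = Z.

H_0 ≅ Z,  H_1 ≅ Z^2,  H_2 ≅ Z.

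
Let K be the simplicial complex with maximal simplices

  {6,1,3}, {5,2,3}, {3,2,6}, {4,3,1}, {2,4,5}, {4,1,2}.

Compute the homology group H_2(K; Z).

H_2 = 0.

Fix the vertex order 1 < 2 < 3 < 4 < 5 < 6 and write every simplex with vertices in increasing order. Then dim K = 2 and the simplices of K are:

  0-simplices (6): [1], [2], [3], [4], [5], [6]
  1-simplices (12): [1,2], [1,3], [1,4], [1,6], [2,3], [2,4], [2,5], [2,6], [3,4], [3,5], [3,6], [4,5]
  2-simplices (6): [1,2,4], [1,3,4], [1,3,6], [2,3,5], [2,3,6], [2,4,5]

so the chain groups are C_0 ≅ Z^6, C_1 ≅ Z^12, C_2 ≅ Z^6.

Boundary ∂_1: C_1 → C_0 sends each edge [p,q] (with p < q) to q − p.
This gives a 6×12 integer matrix of rank 5; reducing to Smith normal form yields diagonal entries (1,1,1,1,1).

∂_2: C_2 → C_1 acts by ∂[p,q,r] = [q,r] − [p,r] + [p,q]. For instance
  ∂[2,4,5] = [4,5] − [2,5] + [2,4],
  ∂[1,3,4] = [3,4] − [1,4] + [1,3].
The 12×6 boundary matrix has rank 6 and Smith normal form diag(1,1,1,1,1,1).

Now H_k = ker ∂_k / im ∂_{k+1}, so:

  H_2: rank ker ∂_2 − rank ∂_3 = (6 − 6) − 0 = 0, and there is no ∂_3, so H_2 ≅ 0.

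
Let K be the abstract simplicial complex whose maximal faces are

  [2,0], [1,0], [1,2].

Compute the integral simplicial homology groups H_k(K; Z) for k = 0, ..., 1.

H_0 ≅ Z,  H_1 ≅ Z.

Take the total order 0 < 1 < 2 on the vertex set. Then K (dimension 1) consists of the simplices:

  0-simplices (3): [0], [1], [2]
  1-simplices (3): [0,1], [0,2], [1,2]

giving chain groups C_0 ≅ Z^3, C_1 ≅ Z^3.

The boundary map ∂_1: C_1 → C_0 maps an edge to its endpoints' difference, ∂[p,q] = q − p. For instance
  ∂[0,2] = [2] − [0].
The 3×3 boundary matrix has rank 2 and Smith normal form diag(1,1).

Computing H_k = (kernel of ∂_k) / (image of ∂_{k+1}):

  H_0: rank C_0 − rank ∂_1 = 3 − 2 = 1, and the invariant factors of ∂_1 are all 1, so H_0 = Z.
  H_1: rank ker ∂_1 − rank ∂_2 = (3 − 2) − 0 = 1, and there is no ∂_2, so H_1 = Z.

As a check, the Euler characteristic is 3 − 3 = 0, which agrees with 1 − 1 = 0.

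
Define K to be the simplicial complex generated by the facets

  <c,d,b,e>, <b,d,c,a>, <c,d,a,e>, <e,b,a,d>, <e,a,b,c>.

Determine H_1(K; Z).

H_1 = 0.

Take the total order a < b < c < d < e on the vertex set. Then K (dimension 3) consists of the simplices:

  0-simplices (5): a, b, c, d, e
  1-simplices (10): ab, ac, ad, ae, bc, bd, be, cd, ce, de
  2-simplices (10): abc, abd, abe, acd, ace, ade, bcd, bce, bde, cde
  3-simplices (5): abcd, abce, abde, acde, bcde

Hence C_0 ≅ Z^5, C_1 ≅ Z^10, C_2 ≅ Z^10, C_3 ≅ Z^5.

∂_1: C_1 → C_0 maps an edge to its endpoints' difference, ∂[p,q] = q − p. For instance
  ∂cd = d − c.
As a 5×10 matrix over Z this has rank 4, with invariant factors (1,1,1,1).

Boundary ∂_2: C_2 → C_1 acts by ∂[p,q,r] = [q,r] − [p,r] + [p,q]. For instance
  ∂ace = ce − ae + ac,
  ∂ade = de − ae + ad.
This gives a 10×10 integer matrix of rank 6; reducing to Smith normal form yields diagonal entries (1,1,1,1,1,1).

The boundary map ∂_3: C_3 → C_2 sends each 3-simplex σ to the alternating sum Σ_i (−1)^i (σ with its i-th vertex removed). For instance
  ∂abce = bce − ace + abe − abc,
  ∂abde = bde − ade + abe − abd.
The resulting 10×5 matrix has rank 4, and its Smith normal form has invariant factors (1,1,1,1).

Now H_k = ker ∂_k / im ∂_{k+1}, so:

  H_1: rank ker ∂_1 − rank ∂_2 = (10 − 4) − 6 = 0, and the invariant factors of ∂_2 are all 1, so H_1 = 0.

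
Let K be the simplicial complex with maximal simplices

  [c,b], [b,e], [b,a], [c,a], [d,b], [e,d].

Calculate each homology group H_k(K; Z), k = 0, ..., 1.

H_0 = Z,  H_1 = Z^2.

We work with the vertex ordering a < b < c < d < e. The simplices of K, each written with vertices in increasing order, are:

  0-simplices (5): a, b, c, d, e
  1-simplices (6): ab, ac, bc, bd, be, de

so the chain groups are C_0 ≅ Z^5, C_1 ≅ Z^6.

The boundary map ∂_1: C_1 → C_0 is given by ∂[p,q] = [q] − [p]. For instance
  ∂de = e − d.
The resulting 5×6 matrix has rank 4, and its Smith normal form has invariant factors (1,1,1,1).

Now H_k = ker ∂_k / im ∂_{k+1}, so:

  H_0: rank C_0 − rank ∂_1 = 5 − 4 = 1, and the invariant factors of ∂_1 are all 1, so H_0 = Z.
  H_1: rank ker ∂_1 − rank ∂_2 = (6 − 4) − 0 = 2, and there is no ∂_2, so H_1 = Z^2.

(K is a triangulation of a wedge of 2 circles.)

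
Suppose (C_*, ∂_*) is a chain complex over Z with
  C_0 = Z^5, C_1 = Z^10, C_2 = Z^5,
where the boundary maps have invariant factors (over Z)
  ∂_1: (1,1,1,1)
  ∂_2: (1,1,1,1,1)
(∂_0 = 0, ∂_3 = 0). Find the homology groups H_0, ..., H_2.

H_0 = Z,  H_1 = Z,  H_2 = 0.

H_0: b_0 = 5 − 0 − 4 = 1; torsion from ∂_1 factors > 1: none. So H_0 = Z.
H_1: b_1 = 10 − 4 − 5 = 1; torsion from ∂_2 factors > 1: none. So H_1 = Z.
H_2: b_2 = 5 − 5 − 0 = 0; torsion from ∂_3 factors > 1: none. So H_2 = 0.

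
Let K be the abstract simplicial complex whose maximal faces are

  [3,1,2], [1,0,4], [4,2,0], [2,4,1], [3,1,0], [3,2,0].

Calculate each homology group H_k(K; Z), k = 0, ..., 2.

Take the total order 0 < 1 < 2 < 3 < 4 on the vertex set. Then K (dimension 2) consists of the simplices:

  0-simplices (5): [0], [1], [2], [3], [4]
  1-simplices (9): [0,1], [0,2], [0,3], [0,4], [1,2], [1,3], [1,4], [2,3], [2,4]
  2-simplices (6): [0,1,3], [0,1,4], [0,2,3], [0,2,4], [1,2,3], [1,2,4]

Hence C_0 ≅ Z^5, C_1 ≅ Z^9, C_2 ≅ Z^6.

Boundary ∂_1: C_1 → C_0 maps an edge to its endpoints' difference, ∂[p,q] = q − p.
As a 5×9 matrix over Z this has rank 4, with invariant factors (1,1,1,1).

∂_2: C_2 → C_1 maps a triangle to the signed sum of its edges. For instance
  ∂[0,1,4] = [1,4] − [0,4] + [0,1],
  ∂[0,2,3] = [2,3] − [0,3] + [0,2].
This gives a 9×6 integer matrix of rank 5; reducing to Smith normal form yields diagonal entries (1,1,1,1,1).

Now H_k = ker ∂_k / im ∂_{k+1}, so:

  H_0: rank C_0 − rank ∂_1 = 5 − 4 = 1, and the invariant factors of ∂_1 are all 1, so H_0 = Z.
  H_1: rank ker ∂_1 − rank ∂_2 = (9 − 4) − 5 = 0, and the invariant factors of ∂_2 are all 1, so H_1 = 0.
  H_2: rank ker ∂_2 − rank ∂_3 = (6 − 5) − 0 = 1, and there is no ∂_3, so H_2 = Z.

H_0 = Z,  H_1 = 0,  H_2 = Z.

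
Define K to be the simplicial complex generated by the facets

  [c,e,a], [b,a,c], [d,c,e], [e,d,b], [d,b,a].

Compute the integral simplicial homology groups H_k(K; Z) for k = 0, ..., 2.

K has 5 vertices, 10 edges, 5 triangles.
rank ∂_0 = 0, rank ∂_1 = 4 ⇒ b_0 = 5 − 0 − 4 = 1; all invariant factors of ∂_1 are 1 so no torsion. So H_0 ≅ Z.
rank ∂_1 = 4, rank ∂_2 = 5 ⇒ b_1 = 10 − 4 − 5 = 1; all invariant factors of ∂_2 are 1 so no torsion. So H_1 ≅ Z.
rank ∂_2 = 5, rank ∂_3 = 0 ⇒ b_2 = 5 − 5 − 0 = 0. So H_2 ≅ 0.

H_0 ≅ Z,  H_1 ≅ Z,  H_2 = 0.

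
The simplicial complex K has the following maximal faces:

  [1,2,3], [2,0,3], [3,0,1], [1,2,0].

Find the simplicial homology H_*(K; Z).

H_0 = Z,  H_1 = 0,  H_2 = Z.

K has 4 vertices, 6 edges, 4 triangles.
rank ∂_0 = 0, rank ∂_1 = 3 ⇒ b_0 = 4 − 0 − 3 = 1; all invariant factors of ∂_1 are 1 so no torsion. So H_0 ≅ Z.
rank ∂_1 = 3, rank ∂_2 = 3 ⇒ b_1 = 6 − 3 − 3 = 0; all invariant factors of ∂_2 are 1 so no torsion. So H_1 ≅ 0.
rank ∂_2 = 3, rank ∂_3 = 0 ⇒ b_2 = 4 − 3 − 0 = 1. So H_2 ≅ Z.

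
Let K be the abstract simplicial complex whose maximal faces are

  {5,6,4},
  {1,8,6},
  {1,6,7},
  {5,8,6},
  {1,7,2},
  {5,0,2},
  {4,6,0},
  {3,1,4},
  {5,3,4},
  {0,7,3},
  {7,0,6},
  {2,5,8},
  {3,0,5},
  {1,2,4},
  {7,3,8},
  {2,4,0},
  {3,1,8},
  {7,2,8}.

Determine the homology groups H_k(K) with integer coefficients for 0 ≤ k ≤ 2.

We work with the vertex ordering 0 < 1 < 2 < 3 < 4 < 5 < 6 < 7 < 8. The simplices of K, each written with vertices in increasing order, are:

  0-simplices (9): [0], [1], [2], [3], [4], [5], [6], [7], [8]
  1-simplices (27): (27 of them)
  2-simplices (18): [0,2,4], [0,2,5], [0,3,5], [0,3,7], [0,4,6], [0,6,7], [1,2,4], [1,2,7], [1,3,4], [1,3,8], [1,6,7], [1,6,8], [2,5,8], [2,7,8], [3,4,5], [3,7,8], [4,5,6], [5,6,8]

so the chain groups are C_0 ≅ Z^9, C_1 ≅ Z^27, C_2 ≅ Z^18.

Boundary ∂_1: C_1 → C_0 is given by ∂[p,q] = [q] − [p]. For instance
  ∂[1,3] = [3] − [1].
This gives a 9×27 integer matrix of rank 8; reducing to Smith normal form yields diagonal entries (1,1,1,1,1,1,1,1).

Boundary ∂_2: C_2 → C_1 maps a triangle to the signed sum of its edges. For instance
  ∂[1,6,8] = [6,8] − [1,8] + [1,6],
  ∂[5,6,8] = [6,8] − [5,8] + [5,6].
The 27×18 boundary matrix has rank 18 and Smith normal form diag(1,1,1,1,1,1,1,1,1,1,1,1,1,1,1,1,1,2).

Reading off H_k = ker ∂_k / im ∂_{k+1}:

  H_0: rank C_0 − rank ∂_1 = 9 − 8 = 1, and the invariant factors of ∂_1 are all 1, so H_0 = Z.
  H_1: rank ker ∂_1 − rank ∂_2 = (27 − 8) − 18 = 1, and ∂_2 has invariant factor 2 > 1, so H_1 = Z ⊕ Z/2.
  H_2: rank ker ∂_2 − rank ∂_3 = (18 − 18) − 0 = 0, and there is no ∂_3, so H_2 = 0.

(K is a triangulation of the Klein bottle.)

H_0 ≅ Z,  H_1 ≅ Z ⊕ Z/2,  H_2 = 0.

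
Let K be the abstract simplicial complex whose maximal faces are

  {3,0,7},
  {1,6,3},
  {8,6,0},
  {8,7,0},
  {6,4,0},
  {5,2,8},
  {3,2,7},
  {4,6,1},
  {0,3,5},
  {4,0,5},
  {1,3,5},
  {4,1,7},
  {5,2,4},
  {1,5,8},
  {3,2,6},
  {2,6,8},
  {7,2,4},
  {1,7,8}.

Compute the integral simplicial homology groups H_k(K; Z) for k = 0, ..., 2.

H_0 = Z,  H_1 = Z^2,  H_2 = Z.

Order the vertices as 0 < 1 < 2 < 3 < 4 < 5 < 6 < 7 < 8. Listing each simplex with vertices in this order, K has dimension 2 with simplices:

  0-simplices (9): [0], [1], [2], [3], [4], [5], [6], [7], [8]
  1-simplices (27): (27 of them)
  2-simplices (18): [0,3,5], [0,3,7], [0,4,5], [0,4,6], [0,6,8], [0,7,8], [1,3,5], [1,3,6], [1,4,6], [1,4,7], [1,5,8], [1,7,8], [2,3,6], [2,3,7], [2,4,5], [2,4,7], [2,5,8], [2,6,8]

Hence C_0 ≅ Z^9, C_1 ≅ Z^27, C_2 ≅ Z^18.

∂_1: C_1 → C_0 maps an edge to its endpoints' difference, ∂[p,q] = q − p.
The resulting 9×27 matrix has rank 8, and its Smith normal form has invariant factors (1,1,1,1,1,1,1,1).

Boundary ∂_2: C_2 → C_1 acts by ∂[p,q,r] = [q,r] − [p,r] + [p,q]. For instance
  ∂[0,3,5] = [3,5] − [0,5] + [0,3],
  ∂[1,3,6] = [3,6] − [1,6] + [1,3].
The 27×18 boundary matrix has rank 17 and Smith normal form diag(1,1,1,1,1,1,1,1,1,1,1,1,1,1,1,1,1).

Now H_k = ker ∂_k / im ∂_{k+1}, so:

  H_0: rank C_0 − rank ∂_1 = 9 − 8 = 1, and the invariant factors of ∂_1 are all 1, so H_0 = Z.
  H_1: rank ker ∂_1 − rank ∂_2 = (27 − 8) − 17 = 2, and the invariant factors of ∂_2 are all 1, so H_1 = Z^2.
  H_2: rank ker ∂_2 − rank ∂_3 = (18 − 17) − 0 = 1, and there is no ∂_3, so H_2 = Z.

As a check, the Euler characteristic is 9 − 27 + 18 = 0, which agrees with 1 − 2 + 1 = 0.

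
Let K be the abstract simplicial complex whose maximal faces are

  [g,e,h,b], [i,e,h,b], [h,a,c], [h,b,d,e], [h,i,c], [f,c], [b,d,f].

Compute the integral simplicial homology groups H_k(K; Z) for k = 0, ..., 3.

H_0 ≅ Z,  H_1 ≅ Z,  H_2 = 0,  H_3 = 0.

K has 9 vertices, 19 edges, 13 triangles, 3 3-simplices.
rank ∂_0 = 0, rank ∂_1 = 8 ⇒ b_0 = 9 − 0 − 8 = 1; all invariant factors of ∂_1 are 1 so no torsion. So H_0 ≅ Z.
rank ∂_1 = 8, rank ∂_2 = 10 ⇒ b_1 = 19 − 8 − 10 = 1; all invariant factors of ∂_2 are 1 so no torsion. So H_1 ≅ Z.
rank ∂_2 = 10, rank ∂_3 = 3 ⇒ b_2 = 13 − 10 − 3 = 0; all invariant factors of ∂_3 are 1 so no torsion. So H_2 ≅ 0.
rank ∂_3 = 3, rank ∂_4 = 0 ⇒ b_3 = 3 − 3 − 0 = 0. So H_3 ≅ 0.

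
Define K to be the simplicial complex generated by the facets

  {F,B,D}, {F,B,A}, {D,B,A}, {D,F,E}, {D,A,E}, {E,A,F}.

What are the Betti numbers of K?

We work with the vertex ordering A < B < D < E < F. The simplices of K, each written with vertices in increasing order, are:

  0-simplices (5): A, B, D, E, F
  1-simplices (9): AB, AD, AE, AF, BD, BF, DE, DF, EF
  2-simplices (6): ABD, ABF, ADE, AEF, BDF, DEF

giving chain groups C_0 ≅ Z^5, C_1 ≅ Z^9, C_2 ≅ Z^6.

Boundary ∂_1: C_1 → C_0 sends each edge [p,q] (with p < q) to q − p.
The resulting 5×9 matrix has rank 4, and its Smith normal form has invariant factors (1,1,1,1).

∂_2: C_2 → C_1 sends each 2-simplex [p,q,r] to [q,r] − [p,r] + [p,q]. For instance
  ∂ADE = DE − AE + AD,
  ∂ABF = BF − AF + AB.
The 9×6 boundary matrix has rank 5 and Smith normal form diag(1,1,1,1,1).

From H_k ≅ ker(∂_k) / im(∂_{k+1}) we obtain:

  H_0: rank C_0 − rank ∂_1 = 5 − 4 = 1, and the invariant factors of ∂_1 are all 1, so H_0 ≅ Z.
  H_1: rank ker ∂_1 − rank ∂_2 = (9 − 4) − 5 = 0, and the invariant factors of ∂_2 are all 1, so H_1 ≅ 0.
  H_2: rank ker ∂_2 − rank ∂_3 = (6 − 5) − 0 = 1, and there is no ∂_3, so H_2 ≅ Z.

Hence the Betti numbers are b_0 = 1, b_1 = 0, b_2 = 1.

b_0 = 1, b_1 = 0, b_2 = 1.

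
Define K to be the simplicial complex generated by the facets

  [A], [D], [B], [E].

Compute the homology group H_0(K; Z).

H_0 ≅ Z^4.

Fix the vertex order A < B < D < E and write every simplex with vertices in increasing order. Then dim K = 0 and the simplices of K are:

  0-simplices (4): A, B, D, E

giving chain groups C_0 ≅ Z^4.

From H_k ≅ ker(∂_k) / im(∂_{k+1}) we obtain:

  H_0: rank C_0 − rank ∂_1 = 4 − 0 = 4, and there is no ∂_1, so H_0 = Z^4.

(K is a triangulation of a set of 4 points.)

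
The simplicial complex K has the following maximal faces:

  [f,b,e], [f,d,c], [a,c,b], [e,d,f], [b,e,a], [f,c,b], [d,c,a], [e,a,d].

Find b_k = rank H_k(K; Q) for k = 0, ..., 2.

Take the total order a < b < c < d < e < f on the vertex set. Then K (dimension 2) consists of the simplices:

  0-simplices (6): a, b, c, d, e, f
  1-simplices (12): ab, ac, ad, ae, bc, be, bf, cd, cf, de, df, ef
  2-simplices (8): abc, abe, acd, ade, bcf, bef, cdf, def

so the chain groups are C_0 ≅ Z^6, C_1 ≅ Z^12, C_2 ≅ Z^8.

The boundary map ∂_1: C_1 → C_0 is given by ∂[p,q] = [q] − [p].
This gives a 6×12 integer matrix of rank 5; reducing to Smith normal form yields diagonal entries (1,1,1,1,1).

The boundary map ∂_2: C_2 → C_1 sends each 2-simplex [p,q,r] to [q,r] − [p,r] + [p,q]. For instance
  ∂ade = de − ae + ad,
  ∂bcf = cf − bf + bc.
As a 12×8 matrix over Z this has rank 7, with invariant factors (1,1,1,1,1,1,1).

From H_k ≅ ker(∂_k) / im(∂_{k+1}) we obtain:

  H_0: rank C_0 − rank ∂_1 = 6 − 5 = 1, and the invariant factors of ∂_1 are all 1, so H_0 = Z.
  H_1: rank ker ∂_1 − rank ∂_2 = (12 − 5) − 7 = 0, and the invariant factors of ∂_2 are all 1, so H_1 = 0.
  H_2: rank ker ∂_2 − rank ∂_3 = (8 − 7) − 0 = 1, and there is no ∂_3, so H_2 = Z.

Hence the Betti numbers are b_0 = 1, b_1 = 0, b_2 = 1.

b_0 = 1, b_1 = 0, b_2 = 1.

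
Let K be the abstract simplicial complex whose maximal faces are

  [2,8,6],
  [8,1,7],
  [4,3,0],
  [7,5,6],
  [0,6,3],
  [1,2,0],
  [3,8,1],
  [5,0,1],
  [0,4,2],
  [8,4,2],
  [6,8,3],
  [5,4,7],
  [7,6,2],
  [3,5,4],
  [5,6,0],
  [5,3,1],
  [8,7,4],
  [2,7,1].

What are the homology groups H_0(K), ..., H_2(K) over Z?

K has 9 vertices, 27 edges, 18 triangles.
rank ∂_0 = 0, rank ∂_1 = 8 ⇒ b_0 = 9 − 0 − 8 = 1; all invariant factors of ∂_1 are 1 so no torsion. So H_0 ≅ Z.
rank ∂_1 = 8, rank ∂_2 = 18 ⇒ b_1 = 27 − 8 − 18 = 1; ∂_2 has invariant factor(s) [2] giving torsion. So H_1 ≅ Z ⊕ Z/2.
rank ∂_2 = 18, rank ∂_3 = 0 ⇒ b_2 = 18 − 18 − 0 = 0. So H_2 ≅ 0.

H_0 = Z,  H_1 = Z ⊕ Z/2,  H_2 = 0.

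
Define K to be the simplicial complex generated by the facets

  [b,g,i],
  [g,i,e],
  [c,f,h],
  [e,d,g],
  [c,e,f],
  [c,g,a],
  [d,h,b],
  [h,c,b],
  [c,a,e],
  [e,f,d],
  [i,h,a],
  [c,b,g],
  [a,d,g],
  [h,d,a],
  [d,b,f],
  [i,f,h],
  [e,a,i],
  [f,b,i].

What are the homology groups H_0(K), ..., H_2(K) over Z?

Take the total order a < b < c < d < e < f < g < h < i on the vertex set. Then K (dimension 2) consists of the simplices:

  0-simplices (9): a, b, c, d, e, f, g, h, i
  1-simplices (27): ac, ad, ae, ag, ah, ai, bc, bd, bf, bg, bh, bi, ce, cf, cg, ch, de, df, dg, dh, ef, eg, ei, fh, fi, gi, hi
  2-simplices (18): ace, acg, adg, adh, aei, ahi, bcg, bch, bdf, bdh, bfi, bgi, cef, cfh, def, deg, egi, fhi

giving chain groups C_0 ≅ Z^9, C_1 ≅ Z^27, C_2 ≅ Z^18.

Boundary ∂_1: C_1 → C_0 maps an edge to its endpoints' difference, ∂[p,q] = q − p. For instance
  ∂ce = e − c.
The resulting 9×27 matrix has rank 8, and its Smith normal form has invariant factors (1,1,1,1,1,1,1,1).

The boundary map ∂_2: C_2 → C_1 sends each 2-simplex [p,q,r] to [q,r] − [p,r] + [p,q]. For instance
  ∂bcg = cg − bg + bc,
  ∂ace = ce − ae + ac.
The resulting 27×18 matrix has rank 18, and its Smith normal form has invariant factors (1,1,1,1,1,1,1,1,1,1,1,1,1,1,1,1,1,2).

From H_k ≅ ker(∂_k) / im(∂_{k+1}) we obtain:

  H_0: rank C_0 − rank ∂_1 = 9 − 8 = 1, and the invariant factors of ∂_1 are all 1, so H_0 = Z.
  H_1: rank ker ∂_1 − rank ∂_2 = (27 − 8) − 18 = 1, and ∂_2 has invariant factor 2 > 1, so H_1 = Z ⊕ Z_2.
  H_2: rank ker ∂_2 − rank ∂_3 = (18 − 18) − 0 = 0, and there is no ∂_3, so H_2 = 0.

As a check, the Euler characteristic is 9 − 27 + 18 = 0, which agrees with 1 − 1 + 0 = 0.
(K is a triangulation of the Klein bottle.)

H_0 = Z,  H_1 = Z ⊕ Z_2,  H_2 = 0.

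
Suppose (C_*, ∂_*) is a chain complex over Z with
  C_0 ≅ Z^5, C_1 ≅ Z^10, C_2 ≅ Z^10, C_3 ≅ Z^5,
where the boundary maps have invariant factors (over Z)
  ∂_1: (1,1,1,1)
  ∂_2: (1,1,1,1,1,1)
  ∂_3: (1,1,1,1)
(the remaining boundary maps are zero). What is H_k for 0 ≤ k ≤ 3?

H_0 ≅ Z,  H_1 = 0,  H_2 = 0,  H_3 ≅ Z.

H_0: b_0 = 5 − 0 − 4 = 1; torsion from ∂_1 factors > 1: none. So H_0 ≅ Z.
H_1: b_1 = 10 − 4 − 6 = 0; torsion from ∂_2 factors > 1: none. So H_1 ≅ 0.
H_2: b_2 = 10 − 6 − 4 = 0; torsion from ∂_3 factors > 1: none. So H_2 ≅ 0.
H_3: b_3 = 5 − 4 − 0 = 1; torsion from ∂_4 factors > 1: none. So H_3 ≅ Z.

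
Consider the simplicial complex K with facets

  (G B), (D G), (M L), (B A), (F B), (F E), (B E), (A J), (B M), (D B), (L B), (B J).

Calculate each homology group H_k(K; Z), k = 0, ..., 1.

Order the vertices as A < B < D < E < F < G < J < L < M. Listing each simplex with vertices in this order, K has dimension 1 with simplices:

  0-simplices (9): A, B, D, E, F, G, J, L, M
  1-simplices (12): AB, AJ, BD, BE, BF, BG, BJ, BL, BM, DG, EF, LM

so the chain groups are C_0 ≅ Z^9, C_1 ≅ Z^12.

The boundary map ∂_1: C_1 → C_0 is given by ∂[p,q] = [q] − [p]. For instance
  ∂DG = G − D.
The 9×12 boundary matrix has rank 8 and Smith normal form diag(1,1,1,1,1,1,1,1).

Computing H_k = (kernel of ∂_k) / (image of ∂_{k+1}):

  H_0: rank C_0 − rank ∂_1 = 9 − 8 = 1, and the invariant factors of ∂_1 are all 1, so H_0 ≅ Z.
  H_1: rank ker ∂_1 − rank ∂_2 = (12 − 8) − 0 = 4, and there is no ∂_2, so H_1 ≅ Z^4.

As a check, the Euler characteristic is 9 − 12 = -3, which agrees with 1 − 4 = -3.

H_0 = Z,  H_1 = Z^4.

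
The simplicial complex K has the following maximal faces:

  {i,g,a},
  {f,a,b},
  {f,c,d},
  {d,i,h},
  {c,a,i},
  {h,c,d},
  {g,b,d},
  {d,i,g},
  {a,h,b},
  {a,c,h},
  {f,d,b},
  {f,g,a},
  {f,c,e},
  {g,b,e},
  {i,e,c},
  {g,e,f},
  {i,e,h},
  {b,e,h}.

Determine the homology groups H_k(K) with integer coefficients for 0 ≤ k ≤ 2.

K has 9 vertices, 27 edges, 18 triangles.
rank ∂_0 = 0, rank ∂_1 = 8 ⇒ b_0 = 9 − 0 − 8 = 1; all invariant factors of ∂_1 are 1 so no torsion. So H_0 ≅ Z.
rank ∂_1 = 8, rank ∂_2 = 18 ⇒ b_1 = 27 − 8 − 18 = 1; ∂_2 has invariant factor(s) [2] giving torsion. So H_1 ≅ Z × Z/2.
rank ∂_2 = 18, rank ∂_3 = 0 ⇒ b_2 = 18 − 18 − 0 = 0. So H_2 ≅ 0.

H_0 ≅ Z,  H_1 ≅ Z × Z/2,  H_2 = 0.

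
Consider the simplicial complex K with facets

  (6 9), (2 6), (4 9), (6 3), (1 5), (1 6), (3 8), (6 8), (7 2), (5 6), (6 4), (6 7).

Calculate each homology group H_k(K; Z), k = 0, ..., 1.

Fix the vertex order 1 < 2 < 3 < 4 < 5 < 6 < 7 < 8 < 9 and write every simplex with vertices in increasing order. Then dim K = 1 and the simplices of K are:

  0-simplices (9): [1], [2], [3], [4], [5], [6], [7], [8], [9]
  1-simplices (12): [1,5], [1,6], [2,6], [2,7], [3,6], [3,8], [4,6], [4,9], [5,6], [6,7], [6,8], [6,9]

so the chain groups are C_0 ≅ Z^9, C_1 ≅ Z^12.

Boundary ∂_1: C_1 → C_0 maps an edge to its endpoints' difference, ∂[p,q] = q − p.
The 9×12 boundary matrix has rank 8 and Smith normal form diag(1,1,1,1,1,1,1,1).

Reading off H_k = ker ∂_k / im ∂_{k+1}:

  H_0: rank C_0 − rank ∂_1 = 9 − 8 = 1, and the invariant factors of ∂_1 are all 1, so H_0 = Z.
  H_1: rank ker ∂_1 − rank ∂_2 = (12 − 8) − 0 = 4, and there is no ∂_2, so H_1 = Z^4.

H_0 = Z,  H_1 = Z^4.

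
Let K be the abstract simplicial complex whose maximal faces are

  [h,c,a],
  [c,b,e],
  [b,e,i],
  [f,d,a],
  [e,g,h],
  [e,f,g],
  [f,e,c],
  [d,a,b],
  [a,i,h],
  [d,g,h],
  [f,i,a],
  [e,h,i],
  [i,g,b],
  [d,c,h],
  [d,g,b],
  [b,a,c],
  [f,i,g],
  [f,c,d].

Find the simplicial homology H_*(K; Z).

H_0 = Z,  H_1 = Z ⊕ Z_2,  H_2 = 0.

Fix the vertex order a < b < c < d < e < f < g < h < i and write every simplex with vertices in increasing order. Then dim K = 2 and the simplices of K are:

  0-simplices (9): a, b, c, d, e, f, g, h, i
  1-simplices (27): ab, ac, ad, af, ah, ai, bc, bd, be, bg, bi, cd, ce, cf, ch, df, dg, dh, ef, eg, eh, ei, fg, fi, gh, gi, hi
  2-simplices (18): abc, abd, ach, adf, afi, ahi, bce, bdg, bei, bgi, cdf, cdh, cef, dgh, efg, egh, ehi, fgi

Hence C_0 ≅ Z^9, C_1 ≅ Z^27, C_2 ≅ Z^18.

∂_1: C_1 → C_0 sends each edge [p,q] (with p < q) to q − p.
The 9×27 boundary matrix has rank 8 and Smith normal form diag(1,1,1,1,1,1,1,1).

Boundary ∂_2: C_2 → C_1 sends each 2-simplex [p,q,r] to [q,r] − [p,r] + [p,q]. For instance
  ∂bgi = gi − bi + bg,
  ∂efg = fg − eg + ef.
This gives a 27×18 integer matrix of rank 18; reducing to Smith normal form yields diagonal entries (1,1,1,1,1,1,1,1,1,1,1,1,1,1,1,1,1,2).

Computing H_k = (kernel of ∂_k) / (image of ∂_{k+1}):

  H_0: rank C_0 − rank ∂_1 = 9 − 8 = 1, and the invariant factors of ∂_1 are all 1, so H_0 ≅ Z.
  H_1: rank ker ∂_1 − rank ∂_2 = (27 − 8) − 18 = 1, and ∂_2 has invariant factor 2 > 1, so H_1 ≅ Z ⊕ Z_2.
  H_2: rank ker ∂_2 − rank ∂_3 = (18 − 18) − 0 = 0, and there is no ∂_3, so H_2 ≅ 0.

As a check, the Euler characteristic is 9 − 27 + 18 = 0, which agrees with 1 − 1 + 0 = 0.
(K is a triangulation of the Klein bottle.)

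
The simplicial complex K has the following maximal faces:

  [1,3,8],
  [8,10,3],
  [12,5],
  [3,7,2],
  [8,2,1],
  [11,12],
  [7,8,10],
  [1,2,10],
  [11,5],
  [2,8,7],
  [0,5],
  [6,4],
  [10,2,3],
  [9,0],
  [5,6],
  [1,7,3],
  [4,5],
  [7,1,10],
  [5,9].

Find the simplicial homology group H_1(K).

K has 13 vertices, 24 edges, 10 triangles.
rank ∂_1 = 11, rank ∂_2 = 10 ⇒ b_1 = 24 − 11 − 10 = 3; ∂_2 has invariant factor(s) [2] giving torsion. So H_1 = Z^3 ⊕ Z/2.

H_1 ≅ Z^3 ⊕ Z/2.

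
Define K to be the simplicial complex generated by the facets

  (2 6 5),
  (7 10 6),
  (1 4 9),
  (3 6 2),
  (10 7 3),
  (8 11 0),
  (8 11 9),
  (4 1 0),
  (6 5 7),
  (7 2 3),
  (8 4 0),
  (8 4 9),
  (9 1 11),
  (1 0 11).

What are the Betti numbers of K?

Order the vertices as 0 < 1 < 2 < 3 < 4 < 5 < 6 < 7 < 8 < 9 < 10 < 11. Listing each simplex with vertices in this order, K has dimension 2 with simplices:

  0-simplices (12): [0], [1], [2], [3], [4], [5], [6], [7], [8], [9], [10], [11]
  1-simplices (24): (24 of them)
  2-simplices (14): [0,1,4], [0,1,11], [0,4,8], [0,8,11], [1,4,9], [1,9,11], [2,3,6], [2,3,7], [2,5,6], [3,7,10], [4,8,9], [5,6,7], [6,7,10], [8,9,11]

so the chain groups are C_0 ≅ Z^12, C_1 ≅ Z^24, C_2 ≅ Z^14.

∂_1: C_1 → C_0 is given by ∂[p,q] = [q] − [p]. For instance
  ∂[6,7] = [7] − [6].
The 12×24 boundary matrix has rank 10 and Smith normal form diag(1,1,1,1,1,1,1,1,1,1).

Boundary ∂_2: C_2 → C_1 sends each 2-simplex [p,q,r] to [q,r] − [p,r] + [p,q]. For instance
  ∂[5,6,7] = [6,7] − [5,7] + [5,6],
  ∂[2,5,6] = [5,6] − [2,6] + [2,5].
As a 24×14 matrix over Z this has rank 13, with invariant factors (1,1,1,1,1,1,1,1,1,1,1,1,1).

Now H_k = ker ∂_k / im ∂_{k+1}, so:

  H_0: rank C_0 − rank ∂_1 = 12 − 10 = 2, and the invariant factors of ∂_1 are all 1, so H_0 ≅ Z^2.
  H_1: rank ker ∂_1 − rank ∂_2 = (24 − 10) − 13 = 1, and the invariant factors of ∂_2 are all 1, so H_1 ≅ Z.
  H_2: rank ker ∂_2 − rank ∂_3 = (14 − 13) − 0 = 1, and there is no ∂_3, so H_2 ≅ Z.

(K is a triangulation of the disjoint union of the 2-sphere S^2 and the cylinder S^1 x I.)

Hence the Betti numbers are b_0 = 2, b_1 = 1, b_2 = 1.

b_0 = 2, b_1 = 1, b_2 = 1.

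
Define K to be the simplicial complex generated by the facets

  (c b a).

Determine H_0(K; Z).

H_0 ≅ Z.

Fix the vertex order a < b < c and write every simplex with vertices in increasing order. Then dim K = 2 and the simplices of K are:

  0-simplices (3): a, b, c
  1-simplices (3): ab, ac, bc
  2-simplices (1): abc

giving chain groups C_0 ≅ Z^3, C_1 ≅ Z^3, C_2 ≅ Z^1.

∂_1: C_1 → C_0 sends each edge [p,q] (with p < q) to q − p. For instance
  ∂ab = b − a.
The resulting 3×3 matrix has rank 2, and its Smith normal form has invariant factors (1,1).

The boundary map ∂_2: C_2 → C_1 acts by ∂[p,q,r] = [q,r] − [p,r] + [p,q]. For instance
  ∂abc = bc − ac + ab.
The resulting 3×1 matrix has rank 1, and its Smith normal form has invariant factors (1).

From H_k ≅ ker(∂_k) / im(∂_{k+1}) we obtain:

  H_0: rank C_0 − rank ∂_1 = 3 − 2 = 1, and the invariant factors of ∂_1 are all 1, so H_0 = Z.

(K is a triangulation of the 2-simplex.)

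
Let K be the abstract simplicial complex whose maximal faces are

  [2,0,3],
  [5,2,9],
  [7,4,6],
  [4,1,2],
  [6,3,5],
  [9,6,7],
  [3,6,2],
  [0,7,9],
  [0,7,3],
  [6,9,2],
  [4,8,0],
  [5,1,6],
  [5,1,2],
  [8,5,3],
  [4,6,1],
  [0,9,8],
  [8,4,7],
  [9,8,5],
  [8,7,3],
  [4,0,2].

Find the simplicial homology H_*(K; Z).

H_0 = Z,  H_1 = Z ⊕ Z/2,  H_2 = 0.

Take the total order 0 < 1 < 2 < 3 < 4 < 5 < 6 < 7 < 8 < 9 on the vertex set. Then K (dimension 2) consists of the simplices:

  0-simplices (10): [0], [1], [2], [3], [4], [5], [6], [7], [8], [9]
  1-simplices (30): (30 of them)
  2-simplices (20): (20 of them)

Hence C_0 ≅ Z^10, C_1 ≅ Z^30, C_2 ≅ Z^20.

Boundary ∂_1: C_1 → C_0 maps an edge to its endpoints' difference, ∂[p,q] = q − p. For instance
  ∂[1,4] = [4] − [1].
The resulting 10×30 matrix has rank 9, and its Smith normal form has invariant factors (1,1,1,1,1,1,1,1,1).

Boundary ∂_2: C_2 → C_1 maps a triangle to the signed sum of its edges. For instance
  ∂[0,3,7] = [3,7] − [0,7] + [0,3],
  ∂[0,7,9] = [7,9] − [0,9] + [0,7].
As a 30×20 matrix over Z this has rank 20, with invariant factors (1,1,1,1,1,1,1,1,1,1,1,1,1,1,1,1,1,1,1,2).

From H_k ≅ ker(∂_k) / im(∂_{k+1}) we obtain:

  H_0: rank C_0 − rank ∂_1 = 10 − 9 = 1, and the invariant factors of ∂_1 are all 1, so H_0 ≅ Z.
  H_1: rank ker ∂_1 − rank ∂_2 = (30 − 9) − 20 = 1, and ∂_2 has invariant factor 2 > 1, so H_1 ≅ Z ⊕ Z/2.
  H_2: rank ker ∂_2 − rank ∂_3 = (20 − 20) − 0 = 0, and there is no ∂_3, so H_2 ≅ 0.

As a check, the Euler characteristic is 10 − 30 + 20 = 0, which agrees with 1 − 1 + 0 = 0.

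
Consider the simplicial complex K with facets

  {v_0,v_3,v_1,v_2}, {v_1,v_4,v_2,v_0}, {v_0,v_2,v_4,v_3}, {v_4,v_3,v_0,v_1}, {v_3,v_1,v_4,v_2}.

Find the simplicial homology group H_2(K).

H_2 ≅ 0.

Order the vertices as v_0 < v_1 < v_2 < v_3 < v_4. Listing each simplex with vertices in this order, K has dimension 3 with simplices:

  0-simplices (5): [v_0], [v_1], [v_2], [v_3], [v_4]
  1-simplices (10): [v_0,v_1], [v_0,v_2], [v_0,v_3], [v_0,v_4], [v_1,v_2], [v_1,v_3], [v_1,v_4], [v_2,v_3], [v_2,v_4], [v_3,v_4]
  2-simplices (10): [v_0,v_1,v_2], [v_0,v_1,v_3], [v_0,v_1,v_4], [v_0,v_2,v_3], [v_0,v_2,v_4], [v_0,v_3,v_4], [v_1,v_2,v_3], [v_1,v_2,v_4], [v_1,v_3,v_4], [v_2,v_3,v_4]
  3-simplices (5): [v_0,v_1,v_2,v_3], [v_0,v_1,v_2,v_4], [v_0,v_1,v_3,v_4], [v_0,v_2,v_3,v_4], [v_1,v_2,v_3,v_4]

so the chain groups are C_0 ≅ Z^5, C_1 ≅ Z^10, C_2 ≅ Z^10, C_3 ≅ Z^5.

∂_1: C_1 → C_0 sends each edge [p,q] (with p < q) to q − p.
This gives a 5×10 integer matrix of rank 4; reducing to Smith normal form yields diagonal entries (1,1,1,1).

The boundary map ∂_2: C_2 → C_1 sends each 2-simplex [p,q,r] to [q,r] − [p,r] + [p,q]. For instance
  ∂[v_2,v_3,v_4] = [v_3,v_4] − [v_2,v_4] + [v_2,v_3],
  ∂[v_0,v_2,v_4] = [v_2,v_4] − [v_0,v_4] + [v_0,v_2].
As a 10×10 matrix over Z this has rank 6, with invariant factors (1,1,1,1,1,1).

∂_3: C_3 → C_2 sends each 3-simplex σ to the alternating sum Σ_i (−1)^i (σ with its i-th vertex removed). For instance
  ∂[v_0,v_1,v_2,v_4] = [v_1,v_2,v_4] − [v_0,v_2,v_4] + [v_0,v_1,v_4] − [v_0,v_1,v_2],
  ∂[v_0,v_1,v_2,v_3] = [v_1,v_2,v_3] − [v_0,v_2,v_3] + [v_0,v_1,v_3] − [v_0,v_1,v_2].
The resulting 10×5 matrix has rank 4, and its Smith normal form has invariant factors (1,1,1,1).

From H_k ≅ ker(∂_k) / im(∂_{k+1}) we obtain:

  H_2: rank ker ∂_2 − rank ∂_3 = (10 − 6) − 4 = 0, and the invariant factors of ∂_3 are all 1, so H_2 = 0.

(K is a triangulation of the 3-sphere S^3.)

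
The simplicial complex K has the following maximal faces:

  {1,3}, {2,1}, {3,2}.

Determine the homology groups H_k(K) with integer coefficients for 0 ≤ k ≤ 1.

H_0 = Z,  H_1 = Z.

Order the vertices as 1 < 2 < 3. Listing each simplex with vertices in this order, K has dimension 1 with simplices:

  0-simplices (3): [1], [2], [3]
  1-simplices (3): [1,2], [1,3], [2,3]

so the chain groups are C_0 ≅ Z^3, C_1 ≅ Z^3.

∂_1: C_1 → C_0 maps an edge to its endpoints' difference, ∂[p,q] = q − p. For instance
  ∂[2,3] = [3] − [2].
As a 3×3 matrix over Z this has rank 2, with invariant factors (1,1).

From H_k ≅ ker(∂_k) / im(∂_{k+1}) we obtain:

  H_0: rank C_0 − rank ∂_1 = 3 − 2 = 1, and the invariant factors of ∂_1 are all 1, so H_0 = Z.
  H_1: rank ker ∂_1 − rank ∂_2 = (3 − 2) − 0 = 1, and there is no ∂_2, so H_1 = Z.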